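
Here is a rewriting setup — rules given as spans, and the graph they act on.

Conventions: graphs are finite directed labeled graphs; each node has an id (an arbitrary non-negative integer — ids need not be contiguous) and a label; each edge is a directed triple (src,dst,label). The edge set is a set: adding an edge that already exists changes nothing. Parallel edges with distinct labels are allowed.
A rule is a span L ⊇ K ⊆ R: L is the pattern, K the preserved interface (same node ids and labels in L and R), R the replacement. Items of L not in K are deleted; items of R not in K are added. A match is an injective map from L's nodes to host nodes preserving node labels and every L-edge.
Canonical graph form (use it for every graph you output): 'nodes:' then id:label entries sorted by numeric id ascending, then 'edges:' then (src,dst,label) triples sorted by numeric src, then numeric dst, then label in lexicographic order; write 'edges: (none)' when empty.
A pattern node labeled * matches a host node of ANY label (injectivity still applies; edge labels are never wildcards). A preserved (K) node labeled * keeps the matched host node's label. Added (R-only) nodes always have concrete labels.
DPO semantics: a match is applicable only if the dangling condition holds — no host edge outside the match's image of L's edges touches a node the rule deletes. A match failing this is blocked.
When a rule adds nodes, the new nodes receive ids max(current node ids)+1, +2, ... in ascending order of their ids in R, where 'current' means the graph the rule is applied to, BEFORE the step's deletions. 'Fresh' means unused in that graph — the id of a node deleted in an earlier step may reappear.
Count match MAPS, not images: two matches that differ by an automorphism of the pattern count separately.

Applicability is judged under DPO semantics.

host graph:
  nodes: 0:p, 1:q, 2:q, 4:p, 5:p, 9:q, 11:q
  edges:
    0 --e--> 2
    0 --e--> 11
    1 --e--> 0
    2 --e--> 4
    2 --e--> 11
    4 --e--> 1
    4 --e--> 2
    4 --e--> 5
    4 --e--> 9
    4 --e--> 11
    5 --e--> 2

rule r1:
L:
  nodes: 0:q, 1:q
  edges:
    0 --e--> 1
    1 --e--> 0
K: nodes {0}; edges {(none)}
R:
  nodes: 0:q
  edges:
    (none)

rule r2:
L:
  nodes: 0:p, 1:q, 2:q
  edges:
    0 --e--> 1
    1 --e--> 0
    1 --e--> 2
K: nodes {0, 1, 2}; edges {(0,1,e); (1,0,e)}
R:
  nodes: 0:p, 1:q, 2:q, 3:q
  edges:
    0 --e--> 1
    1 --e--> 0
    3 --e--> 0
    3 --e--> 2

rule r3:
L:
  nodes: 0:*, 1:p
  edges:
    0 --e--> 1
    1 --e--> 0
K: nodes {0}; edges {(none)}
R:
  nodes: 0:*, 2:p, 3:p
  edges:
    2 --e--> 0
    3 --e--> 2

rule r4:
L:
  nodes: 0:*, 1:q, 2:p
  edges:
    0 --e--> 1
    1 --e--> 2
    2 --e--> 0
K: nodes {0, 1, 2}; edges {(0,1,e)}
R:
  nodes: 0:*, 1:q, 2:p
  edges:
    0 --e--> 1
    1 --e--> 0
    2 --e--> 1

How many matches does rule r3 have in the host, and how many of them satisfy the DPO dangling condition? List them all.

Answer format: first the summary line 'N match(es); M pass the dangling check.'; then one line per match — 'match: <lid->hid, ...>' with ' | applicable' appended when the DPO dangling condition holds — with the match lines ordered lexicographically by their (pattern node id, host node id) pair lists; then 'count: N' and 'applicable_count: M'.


1 match(es); 0 pass the dangling check.
match: 0->2, 1->4
count: 1
applicable_count: 0


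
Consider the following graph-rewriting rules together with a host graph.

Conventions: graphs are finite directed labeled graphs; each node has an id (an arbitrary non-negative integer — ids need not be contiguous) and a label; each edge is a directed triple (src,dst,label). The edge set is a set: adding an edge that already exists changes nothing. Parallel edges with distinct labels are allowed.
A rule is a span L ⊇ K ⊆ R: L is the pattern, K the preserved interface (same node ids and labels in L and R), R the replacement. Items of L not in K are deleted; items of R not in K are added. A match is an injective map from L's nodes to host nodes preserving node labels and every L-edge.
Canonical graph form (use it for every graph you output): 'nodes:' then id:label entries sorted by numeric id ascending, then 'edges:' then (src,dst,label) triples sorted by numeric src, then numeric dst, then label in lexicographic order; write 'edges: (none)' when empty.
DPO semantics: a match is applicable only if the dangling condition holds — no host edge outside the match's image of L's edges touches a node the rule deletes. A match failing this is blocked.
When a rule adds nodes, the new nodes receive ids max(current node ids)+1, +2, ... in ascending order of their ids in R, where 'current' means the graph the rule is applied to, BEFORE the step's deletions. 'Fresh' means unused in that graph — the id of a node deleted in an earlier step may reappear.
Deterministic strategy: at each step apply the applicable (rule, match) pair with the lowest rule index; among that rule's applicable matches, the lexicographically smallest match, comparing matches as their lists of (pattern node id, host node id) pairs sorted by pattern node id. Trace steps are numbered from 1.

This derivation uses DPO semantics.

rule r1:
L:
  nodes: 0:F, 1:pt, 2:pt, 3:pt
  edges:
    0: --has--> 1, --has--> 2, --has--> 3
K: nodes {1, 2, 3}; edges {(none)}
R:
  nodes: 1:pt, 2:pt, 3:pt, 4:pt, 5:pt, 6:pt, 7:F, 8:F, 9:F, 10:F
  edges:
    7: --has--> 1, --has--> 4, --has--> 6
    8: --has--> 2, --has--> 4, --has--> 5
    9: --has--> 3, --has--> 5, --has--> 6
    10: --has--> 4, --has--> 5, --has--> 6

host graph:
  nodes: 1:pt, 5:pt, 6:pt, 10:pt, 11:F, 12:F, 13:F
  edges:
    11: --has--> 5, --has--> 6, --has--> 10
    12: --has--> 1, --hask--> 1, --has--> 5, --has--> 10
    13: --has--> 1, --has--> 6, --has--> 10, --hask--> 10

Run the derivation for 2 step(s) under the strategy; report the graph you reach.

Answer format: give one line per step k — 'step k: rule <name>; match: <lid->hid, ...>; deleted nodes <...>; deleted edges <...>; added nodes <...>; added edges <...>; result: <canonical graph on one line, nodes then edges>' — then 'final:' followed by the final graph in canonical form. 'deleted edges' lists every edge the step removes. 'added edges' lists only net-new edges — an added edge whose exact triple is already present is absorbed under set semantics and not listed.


step 1: rule r1; match: 0->11, 1->5, 2->6, 3->10; deleted nodes 11; deleted edges (11,5,has); (11,6,has); (11,10,has); added nodes 14, 15, 16, 17, 18, 19, 20; added edges (17,5,has); (17,14,has); (17,16,has); (18,6,has); (18,14,has); (18,15,has); (19,10,has); (19,15,has); (19,16,has); (20,14,has); (20,15,has); (20,16,has); result: nodes: 1:pt, 5:pt, 6:pt, 10:pt, 12:F, 13:F, 14:pt, 15:pt, 16:pt, 17:F, 18:F, 19:F, 20:F edges: (12,1,has); (12,1,hask); (12,5,has); (12,10,has); (13,1,has); (13,6,has); (13,10,has); (13,10,hask); (17,5,has); (17,14,has); (17,16,has); (18,6,has); (18,14,has); (18,15,has); (19,10,has); (19,15,has); (19,16,has); (20,14,has); (20,15,has); (20,16,has)
step 2: rule r1; match: 0->17, 1->5, 2->14, 3->16; deleted nodes 17; deleted edges (17,5,has); (17,14,has); (17,16,has); added nodes 21, 22, 23, 24, 25, 26, 27; added edges (24,5,has); (24,21,has); (24,23,has); (25,14,has); (25,21,has); (25,22,has); (26,16,has); (26,22,has); (26,23,has); (27,21,has); (27,22,has); (27,23,has); result: nodes: 1:pt, 5:pt, 6:pt, 10:pt, 12:F, 13:F, 14:pt, 15:pt, 16:pt, 18:F, 19:F, 20:F, 21:pt, 22:pt, 23:pt, 24:F, 25:F, 26:F, 27:F edges: (12,1,has); (12,1,hask); (12,5,has); (12,10,has); (13,1,has); (13,6,has); (13,10,has); (13,10,hask); (18,6,has); (18,14,has); (18,15,has); (19,10,has); (19,15,has); (19,16,has); (20,14,has); (20,15,has); (20,16,has); (24,5,has); (24,21,has); (24,23,has); (25,14,has); (25,21,has); (25,22,has); (26,16,has); (26,22,has); (26,23,has); (27,21,has); (27,22,has); (27,23,has)
final:
nodes: 1:pt, 5:pt, 6:pt, 10:pt, 12:F, 13:F, 14:pt, 15:pt, 16:pt, 18:F, 19:F, 20:F, 21:pt, 22:pt, 23:pt, 24:F, 25:F, 26:F, 27:F
edges: (12,1,has); (12,1,hask); (12,5,has); (12,10,has); (13,1,has); (13,6,has); (13,10,has); (13,10,hask); (18,6,has); (18,14,has); (18,15,has); (19,10,has); (19,15,has); (19,16,has); (20,14,has); (20,15,has); (20,16,has); (24,5,has); (24,21,has); (24,23,has); (25,14,has); (25,21,has); (25,22,has); (26,16,has); (26,22,has); (26,23,has); (27,21,has); (27,22,has); (27,23,has)


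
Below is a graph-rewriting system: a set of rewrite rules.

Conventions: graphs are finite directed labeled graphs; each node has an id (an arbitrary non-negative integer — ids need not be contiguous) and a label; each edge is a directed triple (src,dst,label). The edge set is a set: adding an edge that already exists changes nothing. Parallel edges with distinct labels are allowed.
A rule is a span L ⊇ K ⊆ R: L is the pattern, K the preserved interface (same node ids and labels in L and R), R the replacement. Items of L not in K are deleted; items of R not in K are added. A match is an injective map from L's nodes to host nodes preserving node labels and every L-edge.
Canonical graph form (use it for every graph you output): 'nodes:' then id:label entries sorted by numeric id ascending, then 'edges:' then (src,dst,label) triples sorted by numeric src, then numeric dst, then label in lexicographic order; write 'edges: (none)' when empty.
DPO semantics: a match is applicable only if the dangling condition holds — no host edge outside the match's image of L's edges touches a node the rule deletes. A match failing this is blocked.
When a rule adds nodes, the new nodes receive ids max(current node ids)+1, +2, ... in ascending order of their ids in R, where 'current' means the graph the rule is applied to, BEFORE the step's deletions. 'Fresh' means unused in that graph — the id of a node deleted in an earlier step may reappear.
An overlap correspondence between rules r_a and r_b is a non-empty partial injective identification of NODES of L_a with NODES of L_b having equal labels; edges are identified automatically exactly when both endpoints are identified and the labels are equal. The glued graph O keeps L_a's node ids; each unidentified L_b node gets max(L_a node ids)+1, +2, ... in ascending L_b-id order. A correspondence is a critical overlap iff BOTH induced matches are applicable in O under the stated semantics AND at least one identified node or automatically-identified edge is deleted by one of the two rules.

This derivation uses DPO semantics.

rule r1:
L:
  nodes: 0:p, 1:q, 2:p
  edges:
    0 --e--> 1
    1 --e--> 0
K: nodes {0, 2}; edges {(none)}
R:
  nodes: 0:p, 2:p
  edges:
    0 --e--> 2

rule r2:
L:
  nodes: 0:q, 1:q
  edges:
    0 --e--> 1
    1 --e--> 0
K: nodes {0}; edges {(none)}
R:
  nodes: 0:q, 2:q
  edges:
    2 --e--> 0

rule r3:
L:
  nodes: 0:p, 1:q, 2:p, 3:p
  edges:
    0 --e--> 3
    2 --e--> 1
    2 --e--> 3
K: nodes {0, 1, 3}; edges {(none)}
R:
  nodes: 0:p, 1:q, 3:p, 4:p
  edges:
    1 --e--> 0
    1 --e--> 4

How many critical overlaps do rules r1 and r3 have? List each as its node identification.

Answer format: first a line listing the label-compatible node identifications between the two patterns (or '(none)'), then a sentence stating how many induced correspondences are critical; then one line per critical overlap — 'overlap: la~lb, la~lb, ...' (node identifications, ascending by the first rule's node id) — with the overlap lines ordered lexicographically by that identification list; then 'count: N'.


label-compatible node identifications between L(r1) and L(r3): 0~0, 0~2, 0~3, 1~1, 2~0, 2~2, 2~3
3 of the induced correspondences are critical overlaps of r1 and r3.
overlap: 0~0, 2~2
overlap: 0~3, 2~2
overlap: 2~2
count: 3


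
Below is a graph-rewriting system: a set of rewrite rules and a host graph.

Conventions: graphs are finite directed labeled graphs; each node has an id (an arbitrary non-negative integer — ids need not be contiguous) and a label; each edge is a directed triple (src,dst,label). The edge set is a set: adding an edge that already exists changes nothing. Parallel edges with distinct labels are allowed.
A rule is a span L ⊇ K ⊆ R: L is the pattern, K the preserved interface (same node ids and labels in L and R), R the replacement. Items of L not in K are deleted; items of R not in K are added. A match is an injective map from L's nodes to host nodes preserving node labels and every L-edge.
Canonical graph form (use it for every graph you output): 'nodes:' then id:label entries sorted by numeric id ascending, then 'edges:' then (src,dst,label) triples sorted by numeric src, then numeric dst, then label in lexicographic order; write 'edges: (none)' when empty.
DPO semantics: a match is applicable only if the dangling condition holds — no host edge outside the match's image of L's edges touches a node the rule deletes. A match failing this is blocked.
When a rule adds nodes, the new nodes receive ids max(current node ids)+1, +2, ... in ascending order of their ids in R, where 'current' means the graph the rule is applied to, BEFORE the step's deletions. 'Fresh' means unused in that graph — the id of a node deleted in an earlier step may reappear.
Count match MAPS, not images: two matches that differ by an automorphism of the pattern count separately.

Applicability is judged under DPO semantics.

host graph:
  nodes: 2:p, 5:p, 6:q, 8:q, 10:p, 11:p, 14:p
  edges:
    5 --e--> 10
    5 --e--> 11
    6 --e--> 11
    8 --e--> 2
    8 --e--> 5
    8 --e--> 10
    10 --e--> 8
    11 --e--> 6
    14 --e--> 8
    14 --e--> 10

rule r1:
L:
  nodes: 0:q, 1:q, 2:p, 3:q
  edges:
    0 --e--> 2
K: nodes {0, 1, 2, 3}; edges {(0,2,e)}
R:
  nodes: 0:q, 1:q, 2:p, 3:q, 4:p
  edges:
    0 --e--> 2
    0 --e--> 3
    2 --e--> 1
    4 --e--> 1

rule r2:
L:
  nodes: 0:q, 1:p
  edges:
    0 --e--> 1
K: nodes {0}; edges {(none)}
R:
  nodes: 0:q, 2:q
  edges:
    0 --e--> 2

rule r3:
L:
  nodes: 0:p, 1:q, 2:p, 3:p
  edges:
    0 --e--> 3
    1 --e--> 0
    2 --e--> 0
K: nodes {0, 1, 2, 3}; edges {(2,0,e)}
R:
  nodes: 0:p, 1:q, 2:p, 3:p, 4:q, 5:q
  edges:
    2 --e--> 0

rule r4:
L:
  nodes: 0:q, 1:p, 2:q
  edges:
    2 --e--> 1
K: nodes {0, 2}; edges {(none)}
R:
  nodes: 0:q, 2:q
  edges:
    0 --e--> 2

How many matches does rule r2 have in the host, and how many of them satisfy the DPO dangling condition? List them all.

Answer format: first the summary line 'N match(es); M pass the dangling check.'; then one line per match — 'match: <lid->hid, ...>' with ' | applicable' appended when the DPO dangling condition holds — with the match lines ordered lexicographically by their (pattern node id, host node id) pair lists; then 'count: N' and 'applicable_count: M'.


4 match(es); 1 pass the dangling check.
match: 0->6, 1->11
match: 0->8, 1->2 | applicable
match: 0->8, 1->5
match: 0->8, 1->10
count: 4
applicable_count: 1


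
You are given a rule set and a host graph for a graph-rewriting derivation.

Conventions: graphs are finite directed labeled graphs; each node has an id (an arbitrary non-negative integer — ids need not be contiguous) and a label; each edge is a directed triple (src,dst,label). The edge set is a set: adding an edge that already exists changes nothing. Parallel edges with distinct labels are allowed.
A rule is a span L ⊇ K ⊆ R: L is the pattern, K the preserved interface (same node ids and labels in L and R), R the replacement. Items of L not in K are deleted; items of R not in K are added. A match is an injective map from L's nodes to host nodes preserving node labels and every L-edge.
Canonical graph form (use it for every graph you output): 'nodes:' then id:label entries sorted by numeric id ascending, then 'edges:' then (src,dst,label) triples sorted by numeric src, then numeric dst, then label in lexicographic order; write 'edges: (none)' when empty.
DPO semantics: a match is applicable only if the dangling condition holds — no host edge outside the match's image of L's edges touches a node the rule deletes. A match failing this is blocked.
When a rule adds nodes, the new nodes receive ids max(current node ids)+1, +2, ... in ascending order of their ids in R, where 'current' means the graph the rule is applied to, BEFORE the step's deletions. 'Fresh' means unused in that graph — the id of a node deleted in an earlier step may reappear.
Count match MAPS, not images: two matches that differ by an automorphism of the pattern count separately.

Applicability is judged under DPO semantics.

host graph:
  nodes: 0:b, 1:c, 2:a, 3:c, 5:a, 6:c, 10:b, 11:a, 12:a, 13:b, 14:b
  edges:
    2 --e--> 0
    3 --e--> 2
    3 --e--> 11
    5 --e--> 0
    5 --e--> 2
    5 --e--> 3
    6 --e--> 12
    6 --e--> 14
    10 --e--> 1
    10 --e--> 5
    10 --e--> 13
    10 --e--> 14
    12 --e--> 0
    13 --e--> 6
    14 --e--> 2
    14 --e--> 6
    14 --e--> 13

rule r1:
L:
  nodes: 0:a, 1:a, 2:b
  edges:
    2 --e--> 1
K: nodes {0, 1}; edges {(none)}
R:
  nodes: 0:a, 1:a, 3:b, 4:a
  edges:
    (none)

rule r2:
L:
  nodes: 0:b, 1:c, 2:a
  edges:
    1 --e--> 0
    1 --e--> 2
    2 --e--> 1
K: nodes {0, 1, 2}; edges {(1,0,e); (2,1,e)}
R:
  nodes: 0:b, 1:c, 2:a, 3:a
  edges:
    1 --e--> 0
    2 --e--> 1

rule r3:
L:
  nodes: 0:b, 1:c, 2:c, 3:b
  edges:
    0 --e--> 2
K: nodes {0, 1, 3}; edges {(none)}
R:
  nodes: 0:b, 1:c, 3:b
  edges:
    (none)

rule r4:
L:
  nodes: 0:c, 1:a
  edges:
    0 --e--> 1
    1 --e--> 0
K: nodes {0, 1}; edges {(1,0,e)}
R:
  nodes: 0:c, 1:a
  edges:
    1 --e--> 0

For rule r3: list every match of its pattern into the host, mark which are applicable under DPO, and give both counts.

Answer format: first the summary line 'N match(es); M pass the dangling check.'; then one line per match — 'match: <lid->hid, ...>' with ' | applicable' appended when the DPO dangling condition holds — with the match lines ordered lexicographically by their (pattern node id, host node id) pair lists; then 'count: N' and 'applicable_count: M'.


18 match(es); 6 pass the dangling check.
match: 0->10, 1->3, 2->1, 3->0 | applicable
match: 0->10, 1->3, 2->1, 3->13 | applicable
match: 0->10, 1->3, 2->1, 3->14 | applicable
match: 0->10, 1->6, 2->1, 3->0 | applicable
match: 0->10, 1->6, 2->1, 3->13 | applicable
match: 0->10, 1->6, 2->1, 3->14 | applicable
match: 0->13, 1->1, 2->6, 3->0
match: 0->13, 1->1, 2->6, 3->10
match: 0->13, 1->1, 2->6, 3->14
match: 0->13, 1->3, 2->6, 3->0
match: 0->13, 1->3, 2->6, 3->10
match: 0->13, 1->3, 2->6, 3->14
match: 0->14, 1->1, 2->6, 3->0
match: 0->14, 1->1, 2->6, 3->10
match: 0->14, 1->1, 2->6, 3->13
match: 0->14, 1->3, 2->6, 3->0
match: 0->14, 1->3, 2->6, 3->10
match: 0->14, 1->3, 2->6, 3->13
count: 18
applicable_count: 6


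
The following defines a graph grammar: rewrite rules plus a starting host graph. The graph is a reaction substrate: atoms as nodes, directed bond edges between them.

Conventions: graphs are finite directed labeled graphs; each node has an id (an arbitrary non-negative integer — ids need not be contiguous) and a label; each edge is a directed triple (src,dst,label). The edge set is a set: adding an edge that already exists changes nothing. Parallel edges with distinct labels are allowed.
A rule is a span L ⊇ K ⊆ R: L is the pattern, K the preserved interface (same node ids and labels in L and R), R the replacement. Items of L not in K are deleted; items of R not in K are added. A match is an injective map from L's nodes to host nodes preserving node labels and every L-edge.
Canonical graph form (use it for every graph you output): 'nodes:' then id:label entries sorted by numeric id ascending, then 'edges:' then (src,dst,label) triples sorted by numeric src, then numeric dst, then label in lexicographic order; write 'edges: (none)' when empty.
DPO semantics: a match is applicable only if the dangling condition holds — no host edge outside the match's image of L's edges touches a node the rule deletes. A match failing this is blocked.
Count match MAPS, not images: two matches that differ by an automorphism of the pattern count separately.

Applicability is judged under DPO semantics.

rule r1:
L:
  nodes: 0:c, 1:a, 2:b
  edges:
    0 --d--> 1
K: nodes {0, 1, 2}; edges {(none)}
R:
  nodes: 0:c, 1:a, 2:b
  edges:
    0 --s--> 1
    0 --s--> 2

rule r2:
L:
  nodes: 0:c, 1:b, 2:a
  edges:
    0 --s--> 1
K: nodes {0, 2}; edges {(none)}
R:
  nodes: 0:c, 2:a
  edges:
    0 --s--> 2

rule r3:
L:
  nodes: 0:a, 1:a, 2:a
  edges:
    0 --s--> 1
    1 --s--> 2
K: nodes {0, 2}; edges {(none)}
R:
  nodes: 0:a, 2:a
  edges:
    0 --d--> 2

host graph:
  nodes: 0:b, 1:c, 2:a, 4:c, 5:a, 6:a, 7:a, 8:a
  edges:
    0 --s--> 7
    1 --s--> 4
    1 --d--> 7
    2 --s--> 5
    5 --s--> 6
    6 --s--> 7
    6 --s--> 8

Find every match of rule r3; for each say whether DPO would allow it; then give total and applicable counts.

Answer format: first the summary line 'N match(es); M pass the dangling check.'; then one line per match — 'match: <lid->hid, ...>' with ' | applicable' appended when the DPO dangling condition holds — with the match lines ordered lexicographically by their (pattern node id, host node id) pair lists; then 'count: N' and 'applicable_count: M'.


3 match(es); 1 pass the dangling check.
match: 0->2, 1->5, 2->6 | applicable
match: 0->5, 1->6, 2->7
match: 0->5, 1->6, 2->8
count: 3
applicable_count: 1


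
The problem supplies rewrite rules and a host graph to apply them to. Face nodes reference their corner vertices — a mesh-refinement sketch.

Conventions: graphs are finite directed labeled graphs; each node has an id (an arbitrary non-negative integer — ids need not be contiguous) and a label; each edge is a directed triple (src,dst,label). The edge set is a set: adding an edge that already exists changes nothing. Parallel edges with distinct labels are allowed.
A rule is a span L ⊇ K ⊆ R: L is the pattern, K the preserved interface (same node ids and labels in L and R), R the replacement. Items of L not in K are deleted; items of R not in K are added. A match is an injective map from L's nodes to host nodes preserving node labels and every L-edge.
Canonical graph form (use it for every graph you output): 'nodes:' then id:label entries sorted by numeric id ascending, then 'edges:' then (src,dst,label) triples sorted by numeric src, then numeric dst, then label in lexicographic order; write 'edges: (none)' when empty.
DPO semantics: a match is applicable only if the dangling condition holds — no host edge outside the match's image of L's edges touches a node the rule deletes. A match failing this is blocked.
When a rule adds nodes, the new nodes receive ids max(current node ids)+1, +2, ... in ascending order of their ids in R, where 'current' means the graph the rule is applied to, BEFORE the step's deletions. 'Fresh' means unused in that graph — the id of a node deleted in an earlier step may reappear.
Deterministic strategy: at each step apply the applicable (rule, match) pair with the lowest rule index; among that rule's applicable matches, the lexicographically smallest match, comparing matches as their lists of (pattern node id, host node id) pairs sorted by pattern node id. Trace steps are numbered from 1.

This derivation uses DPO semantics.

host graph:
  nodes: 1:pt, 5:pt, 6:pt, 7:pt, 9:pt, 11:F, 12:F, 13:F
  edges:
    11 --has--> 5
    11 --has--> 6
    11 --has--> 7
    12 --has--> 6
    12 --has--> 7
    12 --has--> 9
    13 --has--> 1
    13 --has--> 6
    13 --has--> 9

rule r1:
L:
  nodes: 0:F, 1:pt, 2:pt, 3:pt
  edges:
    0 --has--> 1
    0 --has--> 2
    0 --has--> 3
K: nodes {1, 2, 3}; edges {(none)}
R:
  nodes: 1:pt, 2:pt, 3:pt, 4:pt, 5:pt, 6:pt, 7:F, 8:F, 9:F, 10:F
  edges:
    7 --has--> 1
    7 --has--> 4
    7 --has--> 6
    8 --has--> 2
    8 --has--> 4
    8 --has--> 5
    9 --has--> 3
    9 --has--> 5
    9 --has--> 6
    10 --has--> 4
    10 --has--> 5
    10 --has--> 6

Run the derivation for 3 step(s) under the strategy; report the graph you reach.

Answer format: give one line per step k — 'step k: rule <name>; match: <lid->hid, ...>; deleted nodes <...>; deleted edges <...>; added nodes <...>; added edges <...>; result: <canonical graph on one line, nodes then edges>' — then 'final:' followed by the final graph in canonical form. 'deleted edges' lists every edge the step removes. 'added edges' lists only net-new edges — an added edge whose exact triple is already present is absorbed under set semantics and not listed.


step 1: rule r1; match: 0->11, 1->5, 2->6, 3->7; deleted nodes 11; deleted edges (11,5,has); (11,6,has); (11,7,has); added nodes 14, 15, 16, 17, 18, 19, 20; added edges (17,5,has); (17,14,has); (17,16,has); (18,6,has); (18,14,has); (18,15,has); (19,7,has); (19,15,has); (19,16,has); (20,14,has); (20,15,has); (20,16,has); result: nodes: 1:pt, 5:pt, 6:pt, 7:pt, 9:pt, 12:F, 13:F, 14:pt, 15:pt, 16:pt, 17:F, 18:F, 19:F, 20:F edges: (12,6,has); (12,7,has); (12,9,has); (13,1,has); (13,6,has); (13,9,has); (17,5,has); (17,14,has); (17,16,has); (18,6,has); (18,14,has); (18,15,has); (19,7,has); (19,15,has); (19,16,has); (20,14,has); (20,15,has); (20,16,has)
step 2: rule r1; match: 0->12, 1->6, 2->7, 3->9; deleted nodes 12; deleted edges (12,6,has); (12,7,has); (12,9,has); added nodes 21, 22, 23, 24, 25, 26, 27; added edges (24,6,has); (24,21,has); (24,23,has); (25,7,has); (25,21,has); (25,22,has); (26,9,has); (26,22,has); (26,23,has); (27,21,has); (27,22,has); (27,23,has); result: nodes: 1:pt, 5:pt, 6:pt, 7:pt, 9:pt, 13:F, 14:pt, 15:pt, 16:pt, 17:F, 18:F, 19:F, 20:F, 21:pt, 22:pt, 23:pt, 24:F, 25:F, 26:F, 27:F edges: (13,1,has); (13,6,has); (13,9,has); (17,5,has); (17,14,has); (17,16,has); (18,6,has); (18,14,has); (18,15,has); (19,7,has); (19,15,has); (19,16,has); (20,14,has); (20,15,has); (20,16,has); (24,6,has); (24,21,has); (24,23,has); (25,7,has); (25,21,has); (25,22,has); (26,9,has); (26,22,has); (26,23,has); (27,21,has); (27,22,has); (27,23,has)
step 3: rule r1; match: 0->13, 1->1, 2->6, 3->9; deleted nodes 13; deleted edges (13,1,has); (13,6,has); (13,9,has); added nodes 28, 29, 30, 31, 32, 33, 34; added edges (31,1,has); (31,28,has); (31,30,has); (32,6,has); (32,28,has); (32,29,has); (33,9,has); (33,29,has); (33,30,has); (34,28,has); (34,29,has); (34,30,has); result: nodes: 1:pt, 5:pt, 6:pt, 7:pt, 9:pt, 14:pt, 15:pt, 16:pt, 17:F, 18:F, 19:F, 20:F, 21:pt, 22:pt, 23:pt, 24:F, 25:F, 26:F, 27:F, 28:pt, 29:pt, 30:pt, 31:F, 32:F, 33:F, 34:F edges: (17,5,has); (17,14,has); (17,16,has); (18,6,has); (18,14,has); (18,15,has); (19,7,has); (19,15,has); (19,16,has); (20,14,has); (20,15,has); (20,16,has); (24,6,has); (24,21,has); (24,23,has); (25,7,has); (25,21,has); (25,22,has); (26,9,has); (26,22,has); (26,23,has); (27,21,has); (27,22,has); (27,23,has); (31,1,has); (31,28,has); (31,30,has); (32,6,has); (32,28,has); (32,29,has); (33,9,has); (33,29,has); (33,30,has); (34,28,has); (34,29,has); (34,30,has)
final:
nodes: 1:pt, 5:pt, 6:pt, 7:pt, 9:pt, 14:pt, 15:pt, 16:pt, 17:F, 18:F, 19:F, 20:F, 21:pt, 22:pt, 23:pt, 24:F, 25:F, 26:F, 27:F, 28:pt, 29:pt, 30:pt, 31:F, 32:F, 33:F, 34:F
edges: (17,5,has); (17,14,has); (17,16,has); (18,6,has); (18,14,has); (18,15,has); (19,7,has); (19,15,has); (19,16,has); (20,14,has); (20,15,has); (20,16,has); (24,6,has); (24,21,has); (24,23,has); (25,7,has); (25,21,has); (25,22,has); (26,9,has); (26,22,has); (26,23,has); (27,21,has); (27,22,has); (27,23,has); (31,1,has); (31,28,has); (31,30,has); (32,6,has); (32,28,has); (32,29,has); (33,9,has); (33,29,has); (33,30,has); (34,28,has); (34,29,has); (34,30,has)


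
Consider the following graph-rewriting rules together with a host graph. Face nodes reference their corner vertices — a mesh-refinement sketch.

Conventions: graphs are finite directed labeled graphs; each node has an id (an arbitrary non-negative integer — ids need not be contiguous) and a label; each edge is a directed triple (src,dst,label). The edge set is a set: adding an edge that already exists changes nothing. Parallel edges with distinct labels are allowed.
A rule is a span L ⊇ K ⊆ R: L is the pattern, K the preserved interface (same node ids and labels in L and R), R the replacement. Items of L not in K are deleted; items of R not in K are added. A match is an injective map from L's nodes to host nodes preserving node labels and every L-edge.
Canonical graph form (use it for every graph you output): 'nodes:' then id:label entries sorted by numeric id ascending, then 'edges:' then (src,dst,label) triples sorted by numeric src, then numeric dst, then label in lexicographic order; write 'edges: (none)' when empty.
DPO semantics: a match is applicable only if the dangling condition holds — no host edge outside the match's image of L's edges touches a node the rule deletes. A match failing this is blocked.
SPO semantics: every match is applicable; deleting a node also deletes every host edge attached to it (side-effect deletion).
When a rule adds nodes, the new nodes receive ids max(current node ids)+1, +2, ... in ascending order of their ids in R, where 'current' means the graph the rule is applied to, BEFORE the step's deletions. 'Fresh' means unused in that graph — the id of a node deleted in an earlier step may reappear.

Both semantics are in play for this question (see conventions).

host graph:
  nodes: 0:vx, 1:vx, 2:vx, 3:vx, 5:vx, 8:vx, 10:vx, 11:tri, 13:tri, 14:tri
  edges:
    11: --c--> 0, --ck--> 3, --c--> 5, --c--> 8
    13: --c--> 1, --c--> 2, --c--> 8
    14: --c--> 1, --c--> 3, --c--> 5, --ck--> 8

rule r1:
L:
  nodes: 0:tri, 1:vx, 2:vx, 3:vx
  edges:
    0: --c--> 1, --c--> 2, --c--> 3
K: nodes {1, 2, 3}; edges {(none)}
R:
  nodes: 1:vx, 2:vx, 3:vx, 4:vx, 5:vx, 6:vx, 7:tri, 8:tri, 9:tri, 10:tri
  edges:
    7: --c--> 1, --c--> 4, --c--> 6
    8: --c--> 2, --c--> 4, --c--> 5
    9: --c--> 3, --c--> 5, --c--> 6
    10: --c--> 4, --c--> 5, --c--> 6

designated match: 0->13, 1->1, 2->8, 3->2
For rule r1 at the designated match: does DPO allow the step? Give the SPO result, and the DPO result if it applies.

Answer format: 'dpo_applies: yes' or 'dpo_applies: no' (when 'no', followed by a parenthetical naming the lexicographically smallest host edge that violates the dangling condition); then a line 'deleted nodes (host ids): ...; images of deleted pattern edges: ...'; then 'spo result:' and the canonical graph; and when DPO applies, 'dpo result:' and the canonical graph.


dpo_applies: yes
deleted nodes (host ids): 13; images of deleted pattern edges: (13,1,c); (13,2,c); (13,8,c)
spo result:
nodes: 0:vx, 1:vx, 2:vx, 3:vx, 5:vx, 8:vx, 10:vx, 11:tri, 14:tri, 15:vx, 16:vx, 17:vx, 18:tri, 19:tri, 20:tri, 21:tri
edges: (11,0,c); (11,3,ck); (11,5,c); (11,8,c); (14,1,c); (14,3,c); (14,5,c); (14,8,ck); (18,1,c); (18,15,c); (18,17,c); (19,8,c); (19,15,c); (19,16,c); (20,2,c); (20,16,c); (20,17,c); (21,15,c); (21,16,c); (21,17,c)
dpo result:
nodes: 0:vx, 1:vx, 2:vx, 3:vx, 5:vx, 8:vx, 10:vx, 11:tri, 14:tri, 15:vx, 16:vx, 17:vx, 18:tri, 19:tri, 20:tri, 21:tri
edges: (11,0,c); (11,3,ck); (11,5,c); (11,8,c); (14,1,c); (14,3,c); (14,5,c); (14,8,ck); (18,1,c); (18,15,c); (18,17,c); (19,8,c); (19,15,c); (19,16,c); (20,2,c); (20,16,c); (20,17,c); (21,15,c); (21,16,c); (21,17,c)


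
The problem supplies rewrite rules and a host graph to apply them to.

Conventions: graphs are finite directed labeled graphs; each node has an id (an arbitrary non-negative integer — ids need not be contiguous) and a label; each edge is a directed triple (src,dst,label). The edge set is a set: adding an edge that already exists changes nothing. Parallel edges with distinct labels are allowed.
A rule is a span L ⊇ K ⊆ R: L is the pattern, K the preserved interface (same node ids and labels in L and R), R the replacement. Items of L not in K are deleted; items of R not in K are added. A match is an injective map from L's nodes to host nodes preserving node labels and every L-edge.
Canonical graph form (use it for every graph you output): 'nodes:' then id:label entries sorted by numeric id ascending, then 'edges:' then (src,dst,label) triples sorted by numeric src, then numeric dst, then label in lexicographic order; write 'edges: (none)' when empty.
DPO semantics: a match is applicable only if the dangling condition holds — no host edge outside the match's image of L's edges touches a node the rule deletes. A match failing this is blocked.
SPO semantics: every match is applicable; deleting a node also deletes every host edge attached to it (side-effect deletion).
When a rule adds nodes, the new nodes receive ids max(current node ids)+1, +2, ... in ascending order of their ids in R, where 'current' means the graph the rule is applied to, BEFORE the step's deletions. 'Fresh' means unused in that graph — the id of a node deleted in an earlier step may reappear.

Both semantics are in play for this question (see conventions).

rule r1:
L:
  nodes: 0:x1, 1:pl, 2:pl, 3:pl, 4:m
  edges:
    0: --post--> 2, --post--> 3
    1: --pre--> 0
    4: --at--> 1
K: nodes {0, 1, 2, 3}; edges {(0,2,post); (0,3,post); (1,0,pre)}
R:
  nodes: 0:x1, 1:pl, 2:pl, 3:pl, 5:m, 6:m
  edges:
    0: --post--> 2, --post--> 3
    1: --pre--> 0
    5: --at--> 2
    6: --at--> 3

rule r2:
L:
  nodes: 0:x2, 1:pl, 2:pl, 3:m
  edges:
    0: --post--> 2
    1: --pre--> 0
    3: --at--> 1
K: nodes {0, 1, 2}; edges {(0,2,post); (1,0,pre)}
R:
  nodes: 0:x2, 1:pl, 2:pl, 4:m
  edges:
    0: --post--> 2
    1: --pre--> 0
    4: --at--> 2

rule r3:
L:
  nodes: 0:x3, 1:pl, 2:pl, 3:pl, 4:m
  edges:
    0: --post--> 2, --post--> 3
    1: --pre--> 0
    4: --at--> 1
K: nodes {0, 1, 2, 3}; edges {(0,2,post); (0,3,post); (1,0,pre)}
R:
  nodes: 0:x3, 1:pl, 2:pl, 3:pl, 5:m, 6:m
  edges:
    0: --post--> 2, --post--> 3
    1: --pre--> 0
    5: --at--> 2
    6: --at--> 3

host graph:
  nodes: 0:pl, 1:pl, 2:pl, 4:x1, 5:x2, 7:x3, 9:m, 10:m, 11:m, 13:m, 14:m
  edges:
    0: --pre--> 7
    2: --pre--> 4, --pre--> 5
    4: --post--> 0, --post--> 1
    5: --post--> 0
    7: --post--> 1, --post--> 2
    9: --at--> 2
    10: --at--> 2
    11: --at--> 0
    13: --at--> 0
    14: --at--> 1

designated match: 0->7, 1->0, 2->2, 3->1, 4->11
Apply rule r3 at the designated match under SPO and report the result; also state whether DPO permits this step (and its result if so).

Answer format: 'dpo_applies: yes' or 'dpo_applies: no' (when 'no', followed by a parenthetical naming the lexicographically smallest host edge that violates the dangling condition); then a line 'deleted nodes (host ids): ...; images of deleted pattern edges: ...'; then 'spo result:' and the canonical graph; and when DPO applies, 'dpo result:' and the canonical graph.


dpo_applies: yes
deleted nodes (host ids): 11; images of deleted pattern edges: (11,0,at)
spo result:
nodes: 0:pl, 1:pl, 2:pl, 4:x1, 5:x2, 7:x3, 9:m, 10:m, 13:m, 14:m, 15:m, 16:m
edges: (0,7,pre); (2,4,pre); (2,5,pre); (4,0,post); (4,1,post); (5,0,post); (7,1,post); (7,2,post); (9,2,at); (10,2,at); (13,0,at); (14,1,at); (15,2,at); (16,1,at)
dpo result:
nodes: 0:pl, 1:pl, 2:pl, 4:x1, 5:x2, 7:x3, 9:m, 10:m, 13:m, 14:m, 15:m, 16:m
edges: (0,7,pre); (2,4,pre); (2,5,pre); (4,0,post); (4,1,post); (5,0,post); (7,1,post); (7,2,post); (9,2,at); (10,2,at); (13,0,at); (14,1,at); (15,2,at); (16,1,at)


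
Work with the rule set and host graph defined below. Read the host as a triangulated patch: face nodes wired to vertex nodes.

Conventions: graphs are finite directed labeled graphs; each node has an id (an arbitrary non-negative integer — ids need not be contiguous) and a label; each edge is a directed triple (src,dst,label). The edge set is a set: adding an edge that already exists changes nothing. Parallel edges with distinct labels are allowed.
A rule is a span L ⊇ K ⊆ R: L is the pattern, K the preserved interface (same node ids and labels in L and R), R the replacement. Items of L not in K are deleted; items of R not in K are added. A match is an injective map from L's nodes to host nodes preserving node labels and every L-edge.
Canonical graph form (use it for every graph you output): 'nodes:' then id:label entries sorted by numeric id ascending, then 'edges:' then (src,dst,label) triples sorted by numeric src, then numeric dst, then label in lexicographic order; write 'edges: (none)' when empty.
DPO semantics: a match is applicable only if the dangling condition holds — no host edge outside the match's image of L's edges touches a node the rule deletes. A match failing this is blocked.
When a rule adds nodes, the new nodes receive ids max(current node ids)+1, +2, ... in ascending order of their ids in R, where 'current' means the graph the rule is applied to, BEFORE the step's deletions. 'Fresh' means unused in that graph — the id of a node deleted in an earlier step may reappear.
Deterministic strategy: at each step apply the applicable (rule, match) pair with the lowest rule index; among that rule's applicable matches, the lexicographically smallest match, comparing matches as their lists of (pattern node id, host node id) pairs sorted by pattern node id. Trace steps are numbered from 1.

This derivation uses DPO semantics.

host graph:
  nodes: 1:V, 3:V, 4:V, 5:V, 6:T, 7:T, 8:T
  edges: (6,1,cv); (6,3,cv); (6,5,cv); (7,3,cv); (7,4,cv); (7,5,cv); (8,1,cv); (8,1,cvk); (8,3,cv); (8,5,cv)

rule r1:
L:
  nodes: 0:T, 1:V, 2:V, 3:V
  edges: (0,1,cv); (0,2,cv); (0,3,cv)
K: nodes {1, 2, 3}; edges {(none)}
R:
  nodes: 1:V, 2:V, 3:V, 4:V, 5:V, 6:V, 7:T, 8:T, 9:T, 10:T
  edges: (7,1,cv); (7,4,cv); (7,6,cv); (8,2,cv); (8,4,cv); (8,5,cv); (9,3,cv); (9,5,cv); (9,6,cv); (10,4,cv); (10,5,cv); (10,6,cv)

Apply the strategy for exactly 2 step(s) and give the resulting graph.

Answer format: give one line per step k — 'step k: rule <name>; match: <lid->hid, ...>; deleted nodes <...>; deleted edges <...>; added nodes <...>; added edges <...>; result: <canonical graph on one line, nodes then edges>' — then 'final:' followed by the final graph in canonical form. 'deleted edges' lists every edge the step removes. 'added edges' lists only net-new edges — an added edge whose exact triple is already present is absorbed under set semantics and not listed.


step 1: rule r1; match: 0->6, 1->1, 2->3, 3->5; deleted nodes 6; deleted edges (6,1,cv); (6,3,cv); (6,5,cv); added nodes 9, 10, 11, 12, 13, 14, 15; added edges (12,1,cv); (12,9,cv); (12,11,cv); (13,3,cv); (13,9,cv); (13,10,cv); (14,5,cv); (14,10,cv); (14,11,cv); (15,9,cv); (15,10,cv); (15,11,cv); result: nodes: 1:V, 3:V, 4:V, 5:V, 7:T, 8:T, 9:V, 10:V, 11:V, 12:T, 13:T, 14:T, 15:T edges: (7,3,cv); (7,4,cv); (7,5,cv); (8,1,cv); (8,1,cvk); (8,3,cv); (8,5,cv); (12,1,cv); (12,9,cv); (12,11,cv); (13,3,cv); (13,9,cv); (13,10,cv); (14,5,cv); (14,10,cv); (14,11,cv); (15,9,cv); (15,10,cv); (15,11,cv)
step 2: rule r1; match: 0->7, 1->3, 2->4, 3->5; deleted nodes 7; deleted edges (7,3,cv); (7,4,cv); (7,5,cv); added nodes 16, 17, 18, 19, 20, 21, 22; added edges (19,3,cv); (19,16,cv); (19,18,cv); (20,4,cv); (20,16,cv); (20,17,cv); (21,5,cv); (21,17,cv); (21,18,cv); (22,16,cv); (22,17,cv); (22,18,cv); result: nodes: 1:V, 3:V, 4:V, 5:V, 8:T, 9:V, 10:V, 11:V, 12:T, 13:T, 14:T, 15:T, 16:V, 17:V, 18:V, 19:T, 20:T, 21:T, 22:T edges: (8,1,cv); (8,1,cvk); (8,3,cv); (8,5,cv); (12,1,cv); (12,9,cv); (12,11,cv); (13,3,cv); (13,9,cv); (13,10,cv); (14,5,cv); (14,10,cv); (14,11,cv); (15,9,cv); (15,10,cv); (15,11,cv); (19,3,cv); (19,16,cv); (19,18,cv); (20,4,cv); (20,16,cv); (20,17,cv); (21,5,cv); (21,17,cv); (21,18,cv); (22,16,cv); (22,17,cv); (22,18,cv)
final:
nodes: 1:V, 3:V, 4:V, 5:V, 8:T, 9:V, 10:V, 11:V, 12:T, 13:T, 14:T, 15:T, 16:V, 17:V, 18:V, 19:T, 20:T, 21:T, 22:T
edges: (8,1,cv); (8,1,cvk); (8,3,cv); (8,5,cv); (12,1,cv); (12,9,cv); (12,11,cv); (13,3,cv); (13,9,cv); (13,10,cv); (14,5,cv); (14,10,cv); (14,11,cv); (15,9,cv); (15,10,cv); (15,11,cv); (19,3,cv); (19,16,cv); (19,18,cv); (20,4,cv); (20,16,cv); (20,17,cv); (21,5,cv); (21,17,cv); (21,18,cv); (22,16,cv); (22,17,cv); (22,18,cv)


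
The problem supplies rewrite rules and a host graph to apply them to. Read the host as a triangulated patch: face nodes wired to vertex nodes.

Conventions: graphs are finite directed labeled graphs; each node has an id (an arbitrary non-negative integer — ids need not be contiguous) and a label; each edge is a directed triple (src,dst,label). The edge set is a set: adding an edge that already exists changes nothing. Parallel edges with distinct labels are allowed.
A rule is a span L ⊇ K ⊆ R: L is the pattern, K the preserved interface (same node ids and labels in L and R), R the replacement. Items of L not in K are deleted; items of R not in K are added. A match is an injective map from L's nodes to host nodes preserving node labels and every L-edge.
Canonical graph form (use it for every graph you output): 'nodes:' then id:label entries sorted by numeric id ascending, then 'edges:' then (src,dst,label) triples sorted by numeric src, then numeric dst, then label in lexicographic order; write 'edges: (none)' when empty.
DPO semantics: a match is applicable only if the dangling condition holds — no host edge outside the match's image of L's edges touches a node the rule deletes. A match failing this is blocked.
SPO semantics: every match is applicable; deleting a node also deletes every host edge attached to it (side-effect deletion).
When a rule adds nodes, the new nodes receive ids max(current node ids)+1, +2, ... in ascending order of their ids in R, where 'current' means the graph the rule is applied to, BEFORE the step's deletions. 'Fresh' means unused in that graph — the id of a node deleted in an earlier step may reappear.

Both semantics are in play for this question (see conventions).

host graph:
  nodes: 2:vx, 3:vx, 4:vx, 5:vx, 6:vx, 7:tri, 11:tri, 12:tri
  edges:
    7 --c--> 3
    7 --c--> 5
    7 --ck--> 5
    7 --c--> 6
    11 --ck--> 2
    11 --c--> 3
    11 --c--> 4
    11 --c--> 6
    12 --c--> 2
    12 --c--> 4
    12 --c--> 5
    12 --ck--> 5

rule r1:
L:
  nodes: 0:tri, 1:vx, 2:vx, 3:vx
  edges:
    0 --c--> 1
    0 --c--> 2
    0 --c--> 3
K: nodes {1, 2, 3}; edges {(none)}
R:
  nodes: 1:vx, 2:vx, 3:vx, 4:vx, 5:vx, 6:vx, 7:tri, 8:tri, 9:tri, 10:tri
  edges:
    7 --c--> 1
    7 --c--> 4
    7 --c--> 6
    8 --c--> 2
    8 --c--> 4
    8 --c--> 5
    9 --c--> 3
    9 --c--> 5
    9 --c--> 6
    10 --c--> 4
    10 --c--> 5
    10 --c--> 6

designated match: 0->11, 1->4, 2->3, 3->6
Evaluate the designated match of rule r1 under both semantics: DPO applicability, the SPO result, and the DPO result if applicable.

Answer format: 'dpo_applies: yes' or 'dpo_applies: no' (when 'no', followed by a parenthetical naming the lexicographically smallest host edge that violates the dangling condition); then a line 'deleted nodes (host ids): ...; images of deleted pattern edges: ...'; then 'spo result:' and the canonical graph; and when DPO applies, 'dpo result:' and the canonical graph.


dpo_applies: no
(the rule deletes node 11, which keeps host edge (11,2,ck) outside the match image — the dangling condition fails, DPO blocks; SPO proceeds and side-deletes such edges)
deleted nodes (host ids): 11; images of deleted pattern edges: (11,3,c); (11,4,c); (11,6,c)
spo result:
nodes: 2:vx, 3:vx, 4:vx, 5:vx, 6:vx, 7:tri, 12:tri, 13:vx, 14:vx, 15:vx, 16:tri, 17:tri, 18:tri, 19:tri
edges: (7,3,c); (7,5,c); (7,5,ck); (7,6,c); (12,2,c); (12,4,c); (12,5,c); (12,5,ck); (16,4,c); (16,13,c); (16,15,c); (17,3,c); (17,13,c); (17,14,c); (18,6,c); (18,14,c); (18,15,c); (19,13,c); (19,14,c); (19,15,c)
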